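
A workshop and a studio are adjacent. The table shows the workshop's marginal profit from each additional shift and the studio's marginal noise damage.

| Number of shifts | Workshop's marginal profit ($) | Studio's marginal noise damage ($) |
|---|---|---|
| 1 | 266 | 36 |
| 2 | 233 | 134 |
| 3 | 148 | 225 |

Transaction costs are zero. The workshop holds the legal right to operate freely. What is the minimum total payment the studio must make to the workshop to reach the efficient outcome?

Left alone the workshop would choose level 3 (marginal profit stays positive).
Efficient level: k* = 2 (marginal profit ≥ marginal noise damage through 2).
The studio must at least cover the workshop's forgone profit from cutting 3→2: 148 = 148.

$148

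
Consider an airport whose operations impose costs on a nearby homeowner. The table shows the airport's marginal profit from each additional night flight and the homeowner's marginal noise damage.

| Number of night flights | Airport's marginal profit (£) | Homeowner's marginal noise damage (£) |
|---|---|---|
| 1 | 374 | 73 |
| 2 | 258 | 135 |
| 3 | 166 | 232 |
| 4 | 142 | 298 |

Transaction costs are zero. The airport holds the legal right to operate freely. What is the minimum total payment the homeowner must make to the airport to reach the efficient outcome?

Left alone the airport would choose level 4 (marginal profit stays positive).
Efficient level: k* = 2 (marginal profit ≥ marginal noise damage through 2).
The homeowner must at least cover the airport's forgone profit from cutting 4→2: 166 + 142 = 308.

£308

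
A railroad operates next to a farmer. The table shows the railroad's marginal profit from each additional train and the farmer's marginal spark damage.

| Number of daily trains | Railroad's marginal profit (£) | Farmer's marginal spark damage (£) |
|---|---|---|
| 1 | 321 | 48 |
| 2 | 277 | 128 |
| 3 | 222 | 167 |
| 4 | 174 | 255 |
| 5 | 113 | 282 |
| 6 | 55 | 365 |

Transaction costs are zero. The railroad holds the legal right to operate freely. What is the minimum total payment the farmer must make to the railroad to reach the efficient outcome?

Left alone the railroad would choose level 6 (marginal profit stays positive).
Efficient level: k* = 3 (marginal profit ≥ marginal spark damage through 3).
The farmer must at least cover the railroad's forgone profit from cutting 6→3: 174 + 113 + 55 = 342.

£342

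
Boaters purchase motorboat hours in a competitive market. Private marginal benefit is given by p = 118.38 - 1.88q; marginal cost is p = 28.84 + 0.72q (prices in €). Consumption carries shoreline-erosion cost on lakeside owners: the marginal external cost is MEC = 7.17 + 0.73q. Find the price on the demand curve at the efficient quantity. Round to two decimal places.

Social marginal benefit = demand − MEC = 111.21 - 2.61q.
Set SMB = MC: 111.21 - 2.61q = 28.84 + 0.72q → q* = 24.7357.
Consumer price on the demand curve at q*: 118.38 − 1.88×24.7357 = 71.8769.

P = €71.88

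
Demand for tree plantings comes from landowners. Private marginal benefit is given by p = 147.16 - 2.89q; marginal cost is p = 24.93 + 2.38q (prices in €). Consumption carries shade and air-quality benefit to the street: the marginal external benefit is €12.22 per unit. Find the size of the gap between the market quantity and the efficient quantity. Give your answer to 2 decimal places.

2.32 units

Market equilibrium (private): 24.93 + 2.38q = 147.16 - 2.89q → q_m = 23.1935.
Social marginal benefit = demand + MEB = 159.38 - 2.89q.
Set SMB = MC: 159.38 - 2.89q = 24.93 + 2.38q → q* = 25.5123.
Gap = |23.1935 − 25.5123| = 2.3188.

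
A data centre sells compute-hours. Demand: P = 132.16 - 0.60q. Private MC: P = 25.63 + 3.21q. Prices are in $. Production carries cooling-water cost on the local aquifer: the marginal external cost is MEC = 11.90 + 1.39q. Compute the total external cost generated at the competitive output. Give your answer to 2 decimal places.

$876.08

Market equilibrium (private): 25.63 + 3.21q = 132.16 - 0.60q → q_m = 27.9606.
Total external cost = ∫₀^{q_m} (11.90 + 1.39q) dq = 11.90×27.9606 + ½×1.39×27.9606² = 876.0788.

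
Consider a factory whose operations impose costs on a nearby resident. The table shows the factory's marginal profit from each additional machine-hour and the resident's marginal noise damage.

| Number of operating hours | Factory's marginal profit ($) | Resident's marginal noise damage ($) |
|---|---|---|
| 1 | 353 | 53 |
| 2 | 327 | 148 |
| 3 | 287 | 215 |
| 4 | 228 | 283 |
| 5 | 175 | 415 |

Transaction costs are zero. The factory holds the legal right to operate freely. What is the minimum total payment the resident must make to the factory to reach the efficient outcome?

$403

Left alone the factory would choose level 5 (marginal profit stays positive).
Efficient level: k* = 3 (marginal profit ≥ marginal noise damage through 3).
The resident must at least cover the factory's forgone profit from cutting 5→3: 228 + 175 = 403.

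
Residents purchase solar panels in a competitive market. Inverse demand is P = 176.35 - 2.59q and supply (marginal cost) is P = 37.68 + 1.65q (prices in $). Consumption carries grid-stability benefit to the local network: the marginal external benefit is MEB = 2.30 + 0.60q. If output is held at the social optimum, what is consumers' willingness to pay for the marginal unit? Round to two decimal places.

Social marginal benefit = demand + MEB = 178.65 - 1.99q.
Set SMB = MC: 178.65 - 1.99q = 37.68 + 1.65q → q* = 38.7280.
Consumer price on the demand curve at q*: 176.35 − 2.59×38.7280 = 76.0445.

P = $76.04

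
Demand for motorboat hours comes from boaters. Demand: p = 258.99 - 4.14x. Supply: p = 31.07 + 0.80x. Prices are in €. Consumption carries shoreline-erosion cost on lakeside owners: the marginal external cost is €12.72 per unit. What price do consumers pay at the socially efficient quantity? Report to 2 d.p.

Social marginal benefit = demand − MEC = 246.27 - 4.14x.
Set SMB = MC: 246.27 - 4.14x = 31.07 + 0.80x → x* = 43.5628.
Consumer price on the demand curve at x*: 258.99 − 4.14×43.5628 = 78.6400.

P = €78.64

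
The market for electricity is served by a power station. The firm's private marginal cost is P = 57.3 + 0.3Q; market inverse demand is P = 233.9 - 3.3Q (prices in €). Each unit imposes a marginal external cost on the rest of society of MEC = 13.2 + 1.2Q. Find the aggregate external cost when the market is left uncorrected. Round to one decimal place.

Market equilibrium (private): 57.3 + 0.3Q = 233.9 - 3.3Q → Q_m = 49.0556.
Total external cost = ∫₀^{Q_m} (13.2 + 1.2Q) dQ = 13.2×49.0556 + ½×1.2×49.0556² = 2091.4051.

€2091.4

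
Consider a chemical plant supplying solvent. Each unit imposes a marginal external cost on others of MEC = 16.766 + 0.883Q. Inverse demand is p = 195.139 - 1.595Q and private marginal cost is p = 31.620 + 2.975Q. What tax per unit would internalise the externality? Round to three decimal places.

Social marginal cost = private MC + MEC = 48.386 + 3.858Q.
Set SMC = demand: 48.386 + 3.858Q = 195.139 - 1.595Q → Q* = 26.9123.
The Pigouvian tax equals MEC at Q*: 16.766 + 0.883×26.9123 = 40.5296.

tax = 40.530 per unit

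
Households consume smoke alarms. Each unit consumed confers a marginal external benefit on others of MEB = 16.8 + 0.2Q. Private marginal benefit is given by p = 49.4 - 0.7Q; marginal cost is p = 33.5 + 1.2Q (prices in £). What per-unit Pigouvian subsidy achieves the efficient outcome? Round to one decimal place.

Social marginal benefit = demand + MEB = 66.2 - 0.5Q.
Set SMB = MC: 66.2 - 0.5Q = 33.5 + 1.2Q → Q* = 19.2353.
The Pigouvian subsidy equals MEB at Q*: 16.8 + 0.2×19.2353 = 20.6471.

subsidy = £20.6 per unit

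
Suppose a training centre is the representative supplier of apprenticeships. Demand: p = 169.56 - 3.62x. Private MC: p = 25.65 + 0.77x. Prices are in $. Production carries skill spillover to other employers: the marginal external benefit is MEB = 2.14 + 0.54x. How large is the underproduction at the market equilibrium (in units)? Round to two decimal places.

Market equilibrium (private): 25.65 + 0.77x = 169.56 - 3.62x → x_m = 32.7813.
Social marginal cost = private MC − MEB = 23.51 + 0.23x.
Set SMC = demand: 23.51 + 0.23x = 169.56 - 3.62x → x* = 37.9351.
Gap = |32.7813 − 37.9351| = 5.1538.

5.15 units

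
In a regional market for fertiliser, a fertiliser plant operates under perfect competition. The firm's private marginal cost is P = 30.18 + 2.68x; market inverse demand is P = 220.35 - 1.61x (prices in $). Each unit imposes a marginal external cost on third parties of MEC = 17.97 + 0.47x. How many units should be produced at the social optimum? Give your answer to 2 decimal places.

Social marginal cost = private MC + MEC = 48.15 + 3.15x.
Set SMC = demand: 48.15 + 3.15x = 220.35 - 1.61x → x* = 36.1765.

x* = 36.18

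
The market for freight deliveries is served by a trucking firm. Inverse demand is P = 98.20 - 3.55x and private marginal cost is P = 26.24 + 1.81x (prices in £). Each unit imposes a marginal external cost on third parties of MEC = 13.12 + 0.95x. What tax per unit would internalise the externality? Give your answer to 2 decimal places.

Social marginal cost = private MC + MEC = 39.36 + 2.76x.
Set SMC = demand: 39.36 + 2.76x = 98.20 - 3.55x → x* = 9.3249.
The Pigouvian tax equals MEC at x*: 13.12 + 0.95×9.3249 = 21.9787.

tax = £21.98 per unit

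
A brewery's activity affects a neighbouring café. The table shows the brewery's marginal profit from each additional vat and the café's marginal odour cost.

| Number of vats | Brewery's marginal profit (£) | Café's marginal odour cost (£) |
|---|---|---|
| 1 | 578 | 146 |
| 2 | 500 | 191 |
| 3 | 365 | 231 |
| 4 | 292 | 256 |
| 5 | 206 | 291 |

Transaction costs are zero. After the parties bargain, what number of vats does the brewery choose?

4

Bargaining reaches the level where marginal profit last exceeds marginal odour cost.
That holds through level 4 (292 ≥ 256) but not at 5 (206 < 291).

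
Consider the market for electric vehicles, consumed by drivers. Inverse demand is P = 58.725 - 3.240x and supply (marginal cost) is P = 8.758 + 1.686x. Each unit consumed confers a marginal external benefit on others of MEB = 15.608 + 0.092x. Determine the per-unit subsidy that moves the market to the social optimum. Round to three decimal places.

subsidy = 16.856 per unit

Social marginal benefit = demand + MEB = 74.333 - 3.148x.
Set SMB = MC: 74.333 - 3.148x = 8.758 + 1.686x → x* = 13.5654.
The Pigouvian subsidy equals MEB at x*: 15.608 + 0.092×13.5654 = 16.8560.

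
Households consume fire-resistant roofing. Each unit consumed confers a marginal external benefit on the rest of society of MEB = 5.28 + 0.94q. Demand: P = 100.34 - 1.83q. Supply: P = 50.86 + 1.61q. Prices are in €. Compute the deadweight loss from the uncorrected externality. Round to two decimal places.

DWL = €70.69

Market equilibrium (private): 50.86 + 1.61q = 100.34 - 1.83q → q_m = 14.3837.
Social marginal benefit = demand + MEB = 105.62 - 0.89q.
Set SMB = MC: 105.62 - 0.89q = 50.86 + 1.61q → q* = 21.9040.
The loss is the area between SMB and MC from q* to q_m; with linear curves that's a triangle of height MEB(q_m).
DWL = ½ × 7.5203 × 18.8007 = 70.6935.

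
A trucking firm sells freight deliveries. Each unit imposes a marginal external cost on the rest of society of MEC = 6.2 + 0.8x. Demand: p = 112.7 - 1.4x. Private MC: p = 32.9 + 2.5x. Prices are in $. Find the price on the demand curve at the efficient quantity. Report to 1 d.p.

P = $90.8

Social marginal cost = private MC + MEC = 39.1 + 3.3x.
Set SMC = demand: 39.1 + 3.3x = 112.7 - 1.4x → x* = 15.6596.
Consumer price on the demand curve at x*: 112.7 − 1.4×15.6596 = 90.7766.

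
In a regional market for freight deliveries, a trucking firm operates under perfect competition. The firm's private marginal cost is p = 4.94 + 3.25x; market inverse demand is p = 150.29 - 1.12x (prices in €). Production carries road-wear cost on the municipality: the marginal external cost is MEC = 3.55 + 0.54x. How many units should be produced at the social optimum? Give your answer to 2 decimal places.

x* = 28.88

Social marginal cost = private MC + MEC = 8.49 + 3.79x.
Set SMC = demand: 8.49 + 3.79x = 150.29 - 1.12x → x* = 28.8798.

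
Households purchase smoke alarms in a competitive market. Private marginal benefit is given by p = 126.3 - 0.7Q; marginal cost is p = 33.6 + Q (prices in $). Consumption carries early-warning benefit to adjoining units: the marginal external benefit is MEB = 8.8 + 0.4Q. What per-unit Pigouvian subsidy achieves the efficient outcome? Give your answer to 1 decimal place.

Social marginal benefit = demand + MEB = 135.1 - 0.3Q.
Set SMB = MC: 135.1 - 0.3Q = 33.6 + Q → Q* = 78.0769.
The Pigouvian subsidy equals MEB at Q*: 8.8 + 0.4×78.0769 = 40.0308.

subsidy = $40.0 per unit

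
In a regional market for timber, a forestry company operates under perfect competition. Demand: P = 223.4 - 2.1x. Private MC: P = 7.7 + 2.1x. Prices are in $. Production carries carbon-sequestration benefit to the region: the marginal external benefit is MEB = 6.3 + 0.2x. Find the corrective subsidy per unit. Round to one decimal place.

Social marginal cost = private MC − MEB = 1.4 + 1.9x.
Set SMC = demand: 1.4 + 1.9x = 223.4 - 2.1x → x* = 55.5000.
The Pigouvian subsidy equals MEB at x*: 6.3 + 0.2×55.5000 = 17.4000.

subsidy = $17.4 per unit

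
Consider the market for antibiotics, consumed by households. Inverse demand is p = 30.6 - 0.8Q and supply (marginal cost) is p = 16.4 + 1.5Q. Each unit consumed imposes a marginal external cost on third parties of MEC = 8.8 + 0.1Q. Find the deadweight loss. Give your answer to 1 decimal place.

DWL = 18.5

Market equilibrium (private): 16.4 + 1.5Q = 30.6 - 0.8Q → Q_m = 6.1739.
Social marginal benefit = demand − MEC = 21.8 - 0.9Q.
Set SMB = MC: 21.8 - 0.9Q = 16.4 + 1.5Q → Q* = 2.2500.
Height of the DWL triangle at Q_m is MC(Q_m) − SMB(Q_m) = MEC(Q_m) = 9.4174.
DWL = ½ × 3.9239 × 9.4174 = 18.4765.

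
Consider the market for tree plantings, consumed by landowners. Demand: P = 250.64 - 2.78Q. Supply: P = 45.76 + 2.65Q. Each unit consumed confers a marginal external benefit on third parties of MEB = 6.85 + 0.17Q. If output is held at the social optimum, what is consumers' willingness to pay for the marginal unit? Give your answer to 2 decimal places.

P = 138.74

Social marginal benefit = demand + MEB = 257.49 - 2.61Q.
Set SMB = MC: 257.49 - 2.61Q = 45.76 + 2.65Q → Q* = 40.2529.
Consumer price on the demand curve at Q*: 250.64 − 2.78×40.2529 = 138.7369.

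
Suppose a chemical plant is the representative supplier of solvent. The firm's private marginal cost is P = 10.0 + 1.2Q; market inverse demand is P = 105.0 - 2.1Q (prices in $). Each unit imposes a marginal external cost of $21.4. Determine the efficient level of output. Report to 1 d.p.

Q* = 22.3

Social marginal cost = private MC + MEC = 31.4 + 1.2Q.
Set SMC = demand: 31.4 + 1.2Q = 105.0 - 2.1Q → Q* = 22.3030.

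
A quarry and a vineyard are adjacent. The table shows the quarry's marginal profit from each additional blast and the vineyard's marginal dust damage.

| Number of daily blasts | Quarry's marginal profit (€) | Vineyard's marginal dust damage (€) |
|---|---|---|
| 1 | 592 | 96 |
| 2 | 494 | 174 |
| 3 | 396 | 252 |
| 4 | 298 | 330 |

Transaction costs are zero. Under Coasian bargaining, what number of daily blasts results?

3

Bargaining reaches the level where marginal profit last exceeds marginal dust damage.
That holds through level 3 (396 ≥ 252) but not at 4 (298 < 330).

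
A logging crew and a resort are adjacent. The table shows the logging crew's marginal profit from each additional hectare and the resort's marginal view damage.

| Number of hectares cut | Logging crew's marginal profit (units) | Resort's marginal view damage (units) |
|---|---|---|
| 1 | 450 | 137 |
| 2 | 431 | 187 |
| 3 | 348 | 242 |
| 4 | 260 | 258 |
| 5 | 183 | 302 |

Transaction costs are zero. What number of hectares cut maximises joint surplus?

Bargaining reaches the level where marginal profit last exceeds marginal view damage.
That holds through level 4 (260 ≥ 258) but not at 5 (183 < 302).

4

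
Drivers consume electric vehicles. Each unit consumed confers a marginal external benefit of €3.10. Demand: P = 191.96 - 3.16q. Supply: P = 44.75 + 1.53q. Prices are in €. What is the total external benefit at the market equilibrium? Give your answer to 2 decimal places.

€97.30

Market equilibrium (private): 44.75 + 1.53q = 191.96 - 3.16q → q_m = 31.3881.
Total external benefit = MEB × q_m = 3.10 × 31.3881 = 97.3031.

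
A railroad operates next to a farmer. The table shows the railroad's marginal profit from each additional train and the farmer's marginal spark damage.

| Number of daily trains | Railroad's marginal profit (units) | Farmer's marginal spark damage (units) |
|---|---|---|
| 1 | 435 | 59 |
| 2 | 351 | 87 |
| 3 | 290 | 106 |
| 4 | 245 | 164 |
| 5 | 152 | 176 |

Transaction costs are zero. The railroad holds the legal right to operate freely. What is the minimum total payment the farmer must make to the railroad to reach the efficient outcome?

Left alone the railroad would choose level 5 (marginal profit stays positive).
Efficient level: k* = 4 (marginal profit ≥ marginal spark damage through 4).
The farmer must at least cover the railroad's forgone profit from cutting 5→4: 152 = 152.

152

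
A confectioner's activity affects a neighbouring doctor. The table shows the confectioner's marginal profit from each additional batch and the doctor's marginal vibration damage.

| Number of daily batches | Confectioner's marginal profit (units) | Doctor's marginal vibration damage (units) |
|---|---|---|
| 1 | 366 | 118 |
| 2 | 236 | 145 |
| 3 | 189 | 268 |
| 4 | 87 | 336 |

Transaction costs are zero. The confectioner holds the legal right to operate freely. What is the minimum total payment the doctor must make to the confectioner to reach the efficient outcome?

Left alone the confectioner would choose level 4 (marginal profit stays positive).
Efficient level: k* = 2 (marginal profit ≥ marginal vibration damage through 2).
The doctor must at least cover the confectioner's forgone profit from cutting 4→2: 189 + 87 = 276.

276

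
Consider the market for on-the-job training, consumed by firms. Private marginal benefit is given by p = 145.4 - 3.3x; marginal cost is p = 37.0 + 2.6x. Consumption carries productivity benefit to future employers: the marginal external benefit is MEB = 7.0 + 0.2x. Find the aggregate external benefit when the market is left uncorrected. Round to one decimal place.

Market equilibrium (private): 37.0 + 2.6x = 145.4 - 3.3x → x_m = 18.3729.
Total external benefit = ∫₀^{x_m} (7.0 + 0.2x) dx = 7.0×18.3729 + ½×0.2×18.3729² = 162.3666.

162.4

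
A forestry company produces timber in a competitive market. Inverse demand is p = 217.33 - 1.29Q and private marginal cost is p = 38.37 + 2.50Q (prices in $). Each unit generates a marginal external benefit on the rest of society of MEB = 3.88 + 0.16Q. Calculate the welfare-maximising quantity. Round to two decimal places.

Social marginal cost = private MC − MEB = 34.49 + 2.34Q.
Set SMC = demand: 34.49 + 2.34Q = 217.33 - 1.29Q → Q* = 50.3691.

Q* = 50.37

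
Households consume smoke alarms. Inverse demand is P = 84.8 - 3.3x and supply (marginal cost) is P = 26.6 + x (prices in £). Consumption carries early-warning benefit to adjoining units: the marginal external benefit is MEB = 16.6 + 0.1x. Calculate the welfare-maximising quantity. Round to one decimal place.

Social marginal benefit = demand + MEB = 101.4 - 3.2x.
Set SMB = MC: 101.4 - 3.2x = 26.6 + x → x* = 17.8095.

x* = 17.8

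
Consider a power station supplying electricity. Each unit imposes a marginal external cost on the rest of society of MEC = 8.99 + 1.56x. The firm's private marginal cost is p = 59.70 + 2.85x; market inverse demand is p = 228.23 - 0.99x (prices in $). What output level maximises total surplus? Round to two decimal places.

x* = 29.54

Social marginal cost = private MC + MEC = 68.69 + 4.41x.
Set SMC = demand: 68.69 + 4.41x = 228.23 - 0.99x → x* = 29.5444.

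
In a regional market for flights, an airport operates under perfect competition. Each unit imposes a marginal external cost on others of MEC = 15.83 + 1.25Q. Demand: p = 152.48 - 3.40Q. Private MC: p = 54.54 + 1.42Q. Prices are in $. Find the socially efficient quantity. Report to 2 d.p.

Q* = 13.53

Social marginal cost = private MC + MEC = 70.37 + 2.67Q.
Set SMC = demand: 70.37 + 2.67Q = 152.48 - 3.40Q → Q* = 13.5272.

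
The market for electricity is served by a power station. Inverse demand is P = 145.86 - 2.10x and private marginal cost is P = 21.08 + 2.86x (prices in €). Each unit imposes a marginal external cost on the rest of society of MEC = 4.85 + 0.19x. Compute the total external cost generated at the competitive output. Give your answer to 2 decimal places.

Market equilibrium (private): 21.08 + 2.86x = 145.86 - 2.10x → x_m = 25.1573.
Total external cost = ∫₀^{x_m} (4.85 + 0.19x) dx = 4.85×25.1573 + ½×0.19×25.1573² = 182.1374.

€182.14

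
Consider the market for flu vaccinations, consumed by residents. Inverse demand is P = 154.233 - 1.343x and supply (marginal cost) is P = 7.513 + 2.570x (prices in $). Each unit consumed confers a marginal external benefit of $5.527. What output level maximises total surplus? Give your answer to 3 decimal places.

Social marginal benefit = demand + MEB = 159.760 - 1.343x.
Set SMB = MC: 159.760 - 1.343x = 7.513 + 2.570x → x* = 38.9080.

x* = 38.908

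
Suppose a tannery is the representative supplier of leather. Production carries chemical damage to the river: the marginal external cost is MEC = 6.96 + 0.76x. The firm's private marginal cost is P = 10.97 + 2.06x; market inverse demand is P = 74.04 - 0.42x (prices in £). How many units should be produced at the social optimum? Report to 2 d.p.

x* = 17.32

Social marginal cost = private MC + MEC = 17.93 + 2.82x.
Set SMC = demand: 17.93 + 2.82x = 74.04 - 0.42x → x* = 17.3179.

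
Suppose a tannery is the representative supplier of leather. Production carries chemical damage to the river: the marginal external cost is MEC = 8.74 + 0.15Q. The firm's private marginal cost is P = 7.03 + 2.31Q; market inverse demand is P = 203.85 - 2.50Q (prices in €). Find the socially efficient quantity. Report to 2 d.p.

Q* = 37.92

Social marginal cost = private MC + MEC = 15.77 + 2.46Q.
Set SMC = demand: 15.77 + 2.46Q = 203.85 - 2.50Q → Q* = 37.9194.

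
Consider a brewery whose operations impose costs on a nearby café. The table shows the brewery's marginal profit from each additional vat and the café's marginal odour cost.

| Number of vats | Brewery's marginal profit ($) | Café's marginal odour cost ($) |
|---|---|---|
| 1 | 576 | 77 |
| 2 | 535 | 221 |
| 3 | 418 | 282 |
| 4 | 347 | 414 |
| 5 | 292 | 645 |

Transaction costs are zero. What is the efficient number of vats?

Bargaining reaches the level where marginal profit last exceeds marginal odour cost.
That holds through level 3 (418 ≥ 282) but not at 4 (347 < 414).

3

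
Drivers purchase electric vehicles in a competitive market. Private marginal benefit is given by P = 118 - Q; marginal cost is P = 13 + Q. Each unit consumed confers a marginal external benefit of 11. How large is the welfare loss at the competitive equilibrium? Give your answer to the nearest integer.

DWL = 30

Market equilibrium (private): 13 + Q = 118 - Q → Q_m = 52.5000.
Social marginal benefit = demand + MEB = 129 - Q.
Set SMB = MC: 129 - Q = 13 + Q → Q* = 58.0000.
Between Q* and Q_m the wedge SMB − MC runs linearly from 0 to MEB(Q_m), so the loss is a triangle.
DWL = ½ × 5.5000 × 11.0000 = 30.2500.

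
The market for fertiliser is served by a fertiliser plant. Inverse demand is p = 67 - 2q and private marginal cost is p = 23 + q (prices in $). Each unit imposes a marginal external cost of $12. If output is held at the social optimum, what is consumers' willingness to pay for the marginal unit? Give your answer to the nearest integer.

Social marginal cost = private MC + MEC = 35 + q.
Set SMC = demand: 35 + q = 67 - 2q → q* = 10.6667.
Consumer price on the demand curve at q*: 67 − 2×10.6667 = 45.6666.

P = $46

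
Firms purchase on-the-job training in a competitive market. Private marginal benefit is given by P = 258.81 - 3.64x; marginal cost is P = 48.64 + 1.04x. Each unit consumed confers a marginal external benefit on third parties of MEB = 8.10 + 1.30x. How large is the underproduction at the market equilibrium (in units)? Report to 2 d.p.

Market equilibrium (private): 48.64 + 1.04x = 258.81 - 3.64x → x_m = 44.9081.
Social marginal benefit = demand + MEB = 266.91 - 2.34x.
Set SMB = MC: 266.91 - 2.34x = 48.64 + 1.04x → x* = 64.5769.
Gap = |44.9081 − 64.5769| = 19.6688.

19.67 units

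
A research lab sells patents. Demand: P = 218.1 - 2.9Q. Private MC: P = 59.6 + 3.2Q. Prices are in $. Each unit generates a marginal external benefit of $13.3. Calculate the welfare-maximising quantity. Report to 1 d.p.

Social marginal cost = private MC − MEB = 46.3 + 3.2Q.
Set SMC = demand: 46.3 + 3.2Q = 218.1 - 2.9Q → Q* = 28.1639.

Q* = 28.2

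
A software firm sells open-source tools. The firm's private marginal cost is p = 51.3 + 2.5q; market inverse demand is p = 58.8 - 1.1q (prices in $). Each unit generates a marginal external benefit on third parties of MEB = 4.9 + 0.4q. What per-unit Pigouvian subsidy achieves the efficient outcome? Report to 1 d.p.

subsidy = $6.5 per unit

Social marginal cost = private MC − MEB = 46.4 + 2.1q.
Set SMC = demand: 46.4 + 2.1q = 58.8 - 1.1q → q* = 3.8750.
The Pigouvian subsidy equals MEB at q*: 4.9 + 0.4×3.8750 = 6.4500.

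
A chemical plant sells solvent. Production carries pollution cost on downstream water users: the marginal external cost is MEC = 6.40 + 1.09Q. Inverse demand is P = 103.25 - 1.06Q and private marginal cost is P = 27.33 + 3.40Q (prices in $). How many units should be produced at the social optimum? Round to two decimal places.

Social marginal cost = private MC + MEC = 33.73 + 4.49Q.
Set SMC = demand: 33.73 + 4.49Q = 103.25 - 1.06Q → Q* = 12.5261.

Q* = 12.53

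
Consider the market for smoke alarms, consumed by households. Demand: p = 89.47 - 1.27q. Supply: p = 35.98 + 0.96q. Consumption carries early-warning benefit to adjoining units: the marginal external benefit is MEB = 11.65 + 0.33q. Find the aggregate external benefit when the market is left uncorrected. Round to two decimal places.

374.38

Market equilibrium (private): 35.98 + 0.96q = 89.47 - 1.27q → q_m = 23.9865.
Total external benefit = ∫₀^{q_m} (11.65 + 0.33q) dq = 11.65×23.9865 + ½×0.33×23.9865² = 374.3758.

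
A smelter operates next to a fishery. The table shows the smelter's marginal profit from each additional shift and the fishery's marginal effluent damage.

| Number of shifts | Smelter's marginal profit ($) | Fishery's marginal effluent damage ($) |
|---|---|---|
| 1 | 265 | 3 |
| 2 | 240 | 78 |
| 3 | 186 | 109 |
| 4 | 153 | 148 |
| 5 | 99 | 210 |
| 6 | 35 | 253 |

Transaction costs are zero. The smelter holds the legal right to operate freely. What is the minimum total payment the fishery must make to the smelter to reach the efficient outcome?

Left alone the smelter would choose level 6 (marginal profit stays positive).
Efficient level: k* = 4 (marginal profit ≥ marginal effluent damage through 4).
The fishery must at least cover the smelter's forgone profit from cutting 6→4: 99 + 35 = 134.

$134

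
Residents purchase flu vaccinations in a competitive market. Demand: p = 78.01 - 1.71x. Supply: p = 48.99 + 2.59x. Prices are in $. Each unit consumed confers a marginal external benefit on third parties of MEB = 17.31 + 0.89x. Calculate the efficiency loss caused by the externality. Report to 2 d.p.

DWL = $79.72

Market equilibrium (private): 48.99 + 2.59x = 78.01 - 1.71x → x_m = 6.7488.
Social marginal benefit = demand + MEB = 95.32 - 0.82x.
Set SMB = MC: 95.32 - 0.82x = 48.99 + 2.59x → x* = 13.5865.
Height of the DWL triangle at x_m is SMB(x_m) − MC(x_m) = MEB(x_m) = 23.3165.
DWL = ½ × 6.8377 × 23.3165 = 79.7156.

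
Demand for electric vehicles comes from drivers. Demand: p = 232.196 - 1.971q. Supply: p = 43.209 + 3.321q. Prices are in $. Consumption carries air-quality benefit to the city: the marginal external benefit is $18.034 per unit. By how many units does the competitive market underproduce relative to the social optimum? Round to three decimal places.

3.408 units

Market equilibrium (private): 43.209 + 3.321q = 232.196 - 1.971q → q_m = 35.7118.
Social marginal benefit = demand + MEB = 250.230 - 1.971q.
Set SMB = MC: 250.230 - 1.971q = 43.209 + 3.321q → q* = 39.1196.
Gap = |35.7118 − 39.1196| = 3.4078.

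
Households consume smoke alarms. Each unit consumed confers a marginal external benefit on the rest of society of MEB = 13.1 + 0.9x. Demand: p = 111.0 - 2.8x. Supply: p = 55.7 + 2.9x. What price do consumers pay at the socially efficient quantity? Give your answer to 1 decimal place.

P = 71.1

Social marginal benefit = demand + MEB = 124.1 - 1.9x.
Set SMB = MC: 124.1 - 1.9x = 55.7 + 2.9x → x* = 14.2500.
Consumer price on the demand curve at x*: 111.0 − 2.8×14.2500 = 71.1000.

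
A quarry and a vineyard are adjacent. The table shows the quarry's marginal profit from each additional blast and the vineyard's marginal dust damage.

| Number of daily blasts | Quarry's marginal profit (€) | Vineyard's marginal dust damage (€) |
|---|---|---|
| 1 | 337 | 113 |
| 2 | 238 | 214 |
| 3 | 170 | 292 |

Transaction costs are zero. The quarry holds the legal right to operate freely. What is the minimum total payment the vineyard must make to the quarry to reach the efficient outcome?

Left alone the quarry would choose level 3 (marginal profit stays positive).
Efficient level: k* = 2 (marginal profit ≥ marginal dust damage through 2).
The vineyard must at least cover the quarry's forgone profit from cutting 3→2: 170 = 170.

€170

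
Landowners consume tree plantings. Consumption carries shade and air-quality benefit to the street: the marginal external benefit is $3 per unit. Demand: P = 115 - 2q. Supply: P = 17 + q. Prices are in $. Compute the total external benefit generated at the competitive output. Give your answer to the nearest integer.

Market equilibrium (private): 17 + q = 115 - 2q → q_m = 32.6667.
Total external benefit = MEB × q_m = 3 × 32.6667 = 98.0001.

$98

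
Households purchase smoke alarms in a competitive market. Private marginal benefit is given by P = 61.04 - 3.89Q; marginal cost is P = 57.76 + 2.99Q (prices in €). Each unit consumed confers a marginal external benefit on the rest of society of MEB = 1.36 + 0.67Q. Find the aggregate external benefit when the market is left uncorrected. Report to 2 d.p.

Market equilibrium (private): 57.76 + 2.99Q = 61.04 - 3.89Q → Q_m = 0.4767.
Total external benefit = ∫₀^{Q_m} (1.36 + 0.67Q) dQ = 1.36×0.4767 + ½×0.67×0.4767² = 0.7244.

€0.72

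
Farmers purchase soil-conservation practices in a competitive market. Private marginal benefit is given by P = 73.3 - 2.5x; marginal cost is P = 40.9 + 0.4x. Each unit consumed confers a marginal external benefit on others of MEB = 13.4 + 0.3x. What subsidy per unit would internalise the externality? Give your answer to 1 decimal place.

Social marginal benefit = demand + MEB = 86.7 - 2.2x.
Set SMB = MC: 86.7 - 2.2x = 40.9 + 0.4x → x* = 17.6154.
The Pigouvian subsidy equals MEB at x*: 13.4 + 0.3×17.6154 = 18.6846.

subsidy = 18.7 per unit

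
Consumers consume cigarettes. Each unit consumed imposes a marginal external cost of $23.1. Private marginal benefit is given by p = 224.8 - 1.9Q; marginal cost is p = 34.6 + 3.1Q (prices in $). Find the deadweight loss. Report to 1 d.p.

Market equilibrium (private): 34.6 + 3.1Q = 224.8 - 1.9Q → Q_m = 38.0400.
Social marginal benefit = demand − MEC = 201.7 - 1.9Q.
Set SMB = MC: 201.7 - 1.9Q = 34.6 + 3.1Q → Q* = 33.4200.
The loss is the area between SMB and MC from Q* to Q_m; with linear curves that's a triangle of height MEC(Q_m).
DWL = ½ × 4.6200 × 23.1000 = 53.3610.

DWL = $53.4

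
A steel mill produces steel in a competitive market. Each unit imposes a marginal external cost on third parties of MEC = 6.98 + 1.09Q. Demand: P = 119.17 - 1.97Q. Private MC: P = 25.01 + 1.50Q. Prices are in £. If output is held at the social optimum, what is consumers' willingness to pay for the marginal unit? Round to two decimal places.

P = £81.51

Social marginal cost = private MC + MEC = 31.99 + 2.59Q.
Set SMC = demand: 31.99 + 2.59Q = 119.17 - 1.97Q → Q* = 19.1184.
Consumer price on the demand curve at Q*: 119.17 − 1.97×19.1184 = 81.5068.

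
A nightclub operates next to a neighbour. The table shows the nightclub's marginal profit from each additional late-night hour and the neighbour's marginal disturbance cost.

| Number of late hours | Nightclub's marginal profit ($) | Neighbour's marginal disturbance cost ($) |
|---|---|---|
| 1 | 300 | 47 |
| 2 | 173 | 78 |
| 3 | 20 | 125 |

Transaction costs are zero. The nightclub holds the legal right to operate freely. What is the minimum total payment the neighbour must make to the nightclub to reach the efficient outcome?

$20

Left alone the nightclub would choose level 3 (marginal profit stays positive).
Efficient level: k* = 2 (marginal profit ≥ marginal disturbance cost through 2).
The neighbour must at least cover the nightclub's forgone profit from cutting 3→2: 20 = 20.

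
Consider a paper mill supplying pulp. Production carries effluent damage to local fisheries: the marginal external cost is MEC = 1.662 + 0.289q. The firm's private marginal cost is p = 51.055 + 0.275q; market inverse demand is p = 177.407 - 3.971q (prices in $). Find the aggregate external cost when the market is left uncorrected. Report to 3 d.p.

Market equilibrium (private): 51.055 + 0.275q = 177.407 - 3.971q → q_m = 29.7579.
Total external cost = ∫₀^{q_m} (1.662 + 0.289q) dq = 1.662×29.7579 + ½×0.289×29.7579² = 177.4171.

$177.417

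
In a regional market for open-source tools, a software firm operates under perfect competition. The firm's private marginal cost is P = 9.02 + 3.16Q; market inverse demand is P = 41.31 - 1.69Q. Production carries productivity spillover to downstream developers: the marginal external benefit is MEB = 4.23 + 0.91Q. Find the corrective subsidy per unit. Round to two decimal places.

subsidy = 12.66 per unit

Social marginal cost = private MC − MEB = 4.79 + 2.25Q.
Set SMC = demand: 4.79 + 2.25Q = 41.31 - 1.69Q → Q* = 9.2690.
The Pigouvian subsidy equals MEB at Q*: 4.23 + 0.91×9.2690 = 12.6648.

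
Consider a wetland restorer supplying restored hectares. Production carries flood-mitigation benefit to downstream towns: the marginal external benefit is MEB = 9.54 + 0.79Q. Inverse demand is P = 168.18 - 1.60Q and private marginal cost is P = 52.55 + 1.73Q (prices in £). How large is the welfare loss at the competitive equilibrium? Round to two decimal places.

DWL = £269.08

Market equilibrium (private): 52.55 + 1.73Q = 168.18 - 1.60Q → Q_m = 34.7237.
Social marginal cost = private MC − MEB = 43.01 + 0.94Q.
Set SMC = demand: 43.01 + 0.94Q = 168.18 - 1.60Q → Q* = 49.2795.
Height of the DWL triangle at Q_m is demand(Q_m) − SMC(Q_m) = MEB(Q_m) = 36.9717.
DWL = ½ × 14.5558 × 36.9717 = 269.0763.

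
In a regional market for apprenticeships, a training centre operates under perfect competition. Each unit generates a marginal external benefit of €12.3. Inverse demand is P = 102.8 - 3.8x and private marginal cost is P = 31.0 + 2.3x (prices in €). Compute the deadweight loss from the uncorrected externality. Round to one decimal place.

Market equilibrium (private): 31.0 + 2.3x = 102.8 - 3.8x → x_m = 11.7705.
Social marginal cost = private MC − MEB = 18.7 + 2.3x.
Set SMC = demand: 18.7 + 2.3x = 102.8 - 3.8x → x* = 13.7869.
Between x* and x_m the wedge demand − SMC runs linearly from 0 to MEB(x_m), so the loss is a triangle.
DWL = ½ × 2.0164 × 12.3000 = 12.4009.

DWL = €12.4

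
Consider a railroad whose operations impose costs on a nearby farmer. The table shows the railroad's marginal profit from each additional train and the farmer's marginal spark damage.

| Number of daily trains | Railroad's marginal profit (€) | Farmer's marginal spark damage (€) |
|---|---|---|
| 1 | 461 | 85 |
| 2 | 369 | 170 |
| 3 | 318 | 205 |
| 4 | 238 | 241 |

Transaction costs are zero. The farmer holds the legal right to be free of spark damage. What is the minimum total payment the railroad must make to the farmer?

€460

Efficient level: marginal profit ≥ marginal spark damage through level 3, so k* = 3.
With the farmer holding the right, the railroad must at least compensate total damage at k*: 85 + 170 + 205 = 460.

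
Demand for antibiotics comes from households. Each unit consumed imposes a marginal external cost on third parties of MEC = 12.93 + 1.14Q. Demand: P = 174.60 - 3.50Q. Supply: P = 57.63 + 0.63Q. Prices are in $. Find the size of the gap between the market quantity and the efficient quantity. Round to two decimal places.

Market equilibrium (private): 57.63 + 0.63Q = 174.60 - 3.50Q → Q_m = 28.3220.
Social marginal benefit = demand − MEC = 161.67 - 4.64Q.
Set SMB = MC: 161.67 - 4.64Q = 57.63 + 0.63Q → Q* = 19.7419.
Gap = |28.3220 − 19.7419| = 8.5801.

8.58 units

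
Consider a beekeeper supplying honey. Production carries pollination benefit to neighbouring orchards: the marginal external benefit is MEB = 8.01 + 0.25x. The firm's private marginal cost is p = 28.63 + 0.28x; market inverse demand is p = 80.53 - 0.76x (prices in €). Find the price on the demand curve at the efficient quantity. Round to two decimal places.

Social marginal cost = private MC − MEB = 20.62 + 0.03x.
Set SMC = demand: 20.62 + 0.03x = 80.53 - 0.76x → x* = 75.8354.
Consumer price on the demand curve at x*: 80.53 − 0.76×75.8354 = 22.8951.

P = €22.90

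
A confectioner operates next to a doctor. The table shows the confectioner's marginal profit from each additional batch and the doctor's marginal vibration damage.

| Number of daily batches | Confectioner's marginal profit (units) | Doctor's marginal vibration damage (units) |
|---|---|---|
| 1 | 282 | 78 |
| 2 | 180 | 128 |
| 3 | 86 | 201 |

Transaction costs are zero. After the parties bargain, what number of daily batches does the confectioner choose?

2

Bargaining reaches the level where marginal profit last exceeds marginal vibration damage.
That holds through level 2 (180 ≥ 128) but not at 3 (86 < 201).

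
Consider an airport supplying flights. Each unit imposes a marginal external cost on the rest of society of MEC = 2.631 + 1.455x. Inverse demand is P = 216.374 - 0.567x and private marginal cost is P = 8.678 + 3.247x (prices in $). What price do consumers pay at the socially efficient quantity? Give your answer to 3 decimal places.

Social marginal cost = private MC + MEC = 11.309 + 4.702x.
Set SMC = demand: 11.309 + 4.702x = 216.374 - 0.567x → x* = 38.9191.
Consumer price on the demand curve at x*: 216.374 − 0.567×38.9191 = 194.3069.

P = $194.307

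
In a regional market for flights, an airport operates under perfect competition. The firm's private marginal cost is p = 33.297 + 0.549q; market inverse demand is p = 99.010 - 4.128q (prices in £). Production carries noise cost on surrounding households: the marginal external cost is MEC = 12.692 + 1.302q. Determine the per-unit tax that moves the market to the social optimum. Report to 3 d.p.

Social marginal cost = private MC + MEC = 45.989 + 1.851q.
Set SMC = demand: 45.989 + 1.851q = 99.010 - 4.128q → q* = 8.8679.
The Pigouvian tax equals MEC at q*: 12.692 + 1.302×8.8679 = 24.2380.

tax = £24.238 per unit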